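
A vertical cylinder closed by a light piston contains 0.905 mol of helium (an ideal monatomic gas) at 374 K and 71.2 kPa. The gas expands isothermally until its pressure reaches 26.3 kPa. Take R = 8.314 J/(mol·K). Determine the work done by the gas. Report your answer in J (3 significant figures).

Isothermal process: W = nRT ln(V₂/V₁) = nRT ln(P₁/P₂).
W = (0.905)(8.314)(374) × ln(71.2/26.3)
  = 2814 × ln(2.707) = 2814 × 0.9959
W_by_gas = 2803 J.

W ≈ 2800 J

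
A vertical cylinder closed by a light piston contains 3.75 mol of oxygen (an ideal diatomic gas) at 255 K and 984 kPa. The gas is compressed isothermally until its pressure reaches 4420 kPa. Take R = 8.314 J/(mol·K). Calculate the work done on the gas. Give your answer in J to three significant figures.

Isothermal process: W = nRT ln(V₂/V₁) = nRT ln(P₁/P₂).
W = (3.75)(8.314)(255) × ln(984/4420)
  = 7950 × ln(0.2226) = 7950 × -1.502
W_by_gas = -11943 J; work on gas = −W_by = 11943 J.

W ≈ 11900 J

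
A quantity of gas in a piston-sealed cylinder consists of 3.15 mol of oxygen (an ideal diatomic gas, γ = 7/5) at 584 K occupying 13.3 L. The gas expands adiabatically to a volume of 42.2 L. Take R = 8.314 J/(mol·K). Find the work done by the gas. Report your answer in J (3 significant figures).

W ≈ 14100 J

Adiabatic: TV^(γ−1) = const with γ = 7/5.
T₂ = T₁ (V₁/V₂)^(γ−1) = 584 × (13.3/42.2)^0.4 = 584 × 0.6301 = 368 K.
W_by = nCᵥ(T₁ − T₂) = (3.15)(20.79)(584 − 368) = 14143 J.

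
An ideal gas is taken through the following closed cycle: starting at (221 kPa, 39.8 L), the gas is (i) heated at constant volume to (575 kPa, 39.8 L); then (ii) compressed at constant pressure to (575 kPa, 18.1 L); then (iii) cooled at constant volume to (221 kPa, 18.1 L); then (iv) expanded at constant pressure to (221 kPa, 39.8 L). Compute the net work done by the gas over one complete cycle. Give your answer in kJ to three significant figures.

W_net ≈ -7.68 kJ

Constant-volume legs do no work.
W(ii) = (575)(18.1 − 39.8) = -12477 J; W(iv) = (221)(39.8 − 18.1) = 4796 J.
W_net = -12477 + 4796 = -7682 J (the counter-clockwise enclosed area).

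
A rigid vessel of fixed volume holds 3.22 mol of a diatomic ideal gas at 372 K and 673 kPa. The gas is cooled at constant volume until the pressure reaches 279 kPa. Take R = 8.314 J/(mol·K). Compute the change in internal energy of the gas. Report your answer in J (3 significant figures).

Constant volume ⇒ W = 0, so Q = ΔU = nCᵥΔT with Cᵥ = 5R/2 = 20.79 J/(mol·K).
At constant V, T₂/T₁ = P₂/P₁ ⇒ ΔT = T₁(P₂/P₁ − 1) = 372·(279/673 − 1) = -217.8 K.
ΔU = (3.22)(20.79)(-217.8) = -14576 J.

ΔU ≈ -14600 J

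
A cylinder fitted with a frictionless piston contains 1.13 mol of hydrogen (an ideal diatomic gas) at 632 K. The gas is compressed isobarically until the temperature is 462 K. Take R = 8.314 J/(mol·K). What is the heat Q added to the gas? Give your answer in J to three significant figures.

Isobaric: W = nRΔT = (1.13)(8.314)(-170) = -1597 J.
ΔU = nCᵥΔT with Cᵥ = 5R/2: ΔU = (1.13)(20.79)(-170) = -3993 J.
Q = ΔU + W = -3993 − 1597 = -5590 J.

Q ≈ -5590 J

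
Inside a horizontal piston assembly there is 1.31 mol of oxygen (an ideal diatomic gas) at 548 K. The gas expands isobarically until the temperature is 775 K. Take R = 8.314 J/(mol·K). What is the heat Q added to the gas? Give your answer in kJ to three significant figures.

Q ≈ 8.65 kJ

Isobaric: W = nRΔT = (1.31)(8.314)(227) = 2472 J.
ΔU = nCᵥΔT with Cᵥ = 5R/2: ΔU = (1.31)(20.79)(227) = 6181 J.
Q = ΔU + W = 6181 + 2472 = 8653 J.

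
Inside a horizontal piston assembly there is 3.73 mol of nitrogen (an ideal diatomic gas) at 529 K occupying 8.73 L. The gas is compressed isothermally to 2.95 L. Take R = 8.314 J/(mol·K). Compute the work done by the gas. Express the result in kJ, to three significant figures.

W ≈ -17.8 kJ

Isothermal: W = nRT ln(V₂/V₁).
W = (3.73)(8.314)(529) × ln(2.95/8.73)
  = 16405 × -1.085
W_by_gas = -17799 J.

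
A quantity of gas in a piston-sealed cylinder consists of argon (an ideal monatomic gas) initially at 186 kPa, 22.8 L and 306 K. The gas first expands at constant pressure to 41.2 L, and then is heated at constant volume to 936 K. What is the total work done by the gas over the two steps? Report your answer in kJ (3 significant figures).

Step 1 (isobaric): W = PΔV = (186 kPa)(41.2 − 22.8 L) = 3422 J.
Step 2 (isochoric): W = 0 (constant volume).
W_total = 3422 + 0 = 3422 J.

W_total ≈ 3.42 kJ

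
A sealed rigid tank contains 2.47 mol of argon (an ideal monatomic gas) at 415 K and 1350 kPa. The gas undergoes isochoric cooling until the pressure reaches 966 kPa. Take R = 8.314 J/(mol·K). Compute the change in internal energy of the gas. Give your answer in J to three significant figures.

ΔU ≈ -3640 J

Constant volume ⇒ W = 0, so Q = ΔU = nCᵥΔT with Cᵥ = 3R/2 = 12.47 J/(mol·K).
At constant V, T₂/T₁ = P₂/P₁ ⇒ ΔT = T₁(P₂/P₁ − 1) = 415·(966/1350 − 1) = -118 K.
ΔU = (2.47)(12.47)(-118) = -3636 J.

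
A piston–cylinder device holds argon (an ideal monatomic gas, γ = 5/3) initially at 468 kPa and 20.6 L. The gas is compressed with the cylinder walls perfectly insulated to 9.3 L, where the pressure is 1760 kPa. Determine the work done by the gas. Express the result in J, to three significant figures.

Adiabatic: W = (P₁V₁ − P₂V₂)/(γ − 1) with γ = 5/3.
P₁V₁ = 9641 J, P₂V₂ = 16368 J.
W = (9641 − 16368) / 0.6667 = -10091 J.

W ≈ -10100 J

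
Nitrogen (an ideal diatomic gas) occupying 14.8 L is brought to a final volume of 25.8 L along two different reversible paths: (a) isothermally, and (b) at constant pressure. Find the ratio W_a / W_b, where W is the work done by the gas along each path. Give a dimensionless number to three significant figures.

W_a / W_b ≈ 0.748

Path (a) isothermal: W = P₁V₁ ln(V₂/V₁) → W_a/(P₁V₁) = 0.5557.
Path (b) isobaric: W = P₁(V₂ − V₁) → W_b/(P₁V₁) = 0.7432.
W_a / W_b = 0.5557 / 0.7432 = 0.7477.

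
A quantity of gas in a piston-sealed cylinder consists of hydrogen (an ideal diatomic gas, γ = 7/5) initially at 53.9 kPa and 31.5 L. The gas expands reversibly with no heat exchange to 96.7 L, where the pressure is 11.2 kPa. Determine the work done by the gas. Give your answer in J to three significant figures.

W ≈ 1540 J

Adiabatic: W = (P₁V₁ − P₂V₂)/(γ − 1) with γ = 7/5.
P₁V₁ = 1698 J, P₂V₂ = 1083 J.
W = (1698 − 1083) / 0.4 = 1537 J.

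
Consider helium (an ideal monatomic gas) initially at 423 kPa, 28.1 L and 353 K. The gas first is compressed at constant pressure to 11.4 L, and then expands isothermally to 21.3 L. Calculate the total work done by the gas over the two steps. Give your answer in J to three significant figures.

Step 1 (isobaric): W = PΔV = (423 kPa)(11.4 − 28.1 L) = -7064 J.
After step 1: P = 423 kPa, V = 11.4 L, T = 143.2 K.
Step 2 (isothermal): W = P₁V₁ ln(V₂/V₁) = (4822) ln(21.3/11.4) = 3014 J.
W_total = -7064 + 3014 = -4050 J.

W_total ≈ -4050 J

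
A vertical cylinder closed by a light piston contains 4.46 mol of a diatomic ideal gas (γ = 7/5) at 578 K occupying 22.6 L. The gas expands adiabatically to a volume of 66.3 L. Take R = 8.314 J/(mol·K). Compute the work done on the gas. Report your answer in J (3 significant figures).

Adiabatic: TV^(γ−1) = const with γ = 7/5.
T₂ = T₁ (V₁/V₂)^(γ−1) = 578 × (22.6/66.3)^0.4 = 578 × 0.6502 = 375.8 K.
W_by = nCᵥ(T₁ − T₂) = (4.46)(20.79)(578 − 375.8) = 18743 J.
Work on gas = −W_by = -18743 J.

W ≈ -18700 J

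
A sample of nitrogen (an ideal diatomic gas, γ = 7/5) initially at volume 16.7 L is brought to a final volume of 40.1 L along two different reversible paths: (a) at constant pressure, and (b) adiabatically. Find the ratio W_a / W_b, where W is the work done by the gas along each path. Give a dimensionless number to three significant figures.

Path (a) isobaric: W = P₁(V₂ − V₁) → W_a/(P₁V₁) = 1.401.
Path (b) adiabatic: W = P₁V₁(1 − (V₁/V₂)^(γ−1))/(γ−1) → W_b/(P₁V₁) = 0.739.
W_a / W_b = 1.401 / 0.739 = 1.896.

W_a / W_b ≈ 1.90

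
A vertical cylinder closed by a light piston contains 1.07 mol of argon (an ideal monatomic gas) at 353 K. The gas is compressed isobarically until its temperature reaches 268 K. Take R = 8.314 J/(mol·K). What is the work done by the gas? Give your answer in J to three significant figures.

W ≈ -756 J

Isobaric: W = P ΔV = nR ΔT.
W = (1.07)(8.314)(268 − 353) = -756.2 J.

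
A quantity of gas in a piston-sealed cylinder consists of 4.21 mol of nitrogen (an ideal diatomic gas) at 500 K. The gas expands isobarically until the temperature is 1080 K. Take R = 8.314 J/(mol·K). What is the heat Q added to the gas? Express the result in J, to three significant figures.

Q ≈ 71100 J

Isobaric: W = nRΔT = (4.21)(8.314)(580) = 20301 J.
ΔU = nCᵥΔT with Cᵥ = 5R/2: ΔU = (4.21)(20.79)(580) = 50753 J.
Q = ΔU + W = 50753 + 20301 = 71054 J.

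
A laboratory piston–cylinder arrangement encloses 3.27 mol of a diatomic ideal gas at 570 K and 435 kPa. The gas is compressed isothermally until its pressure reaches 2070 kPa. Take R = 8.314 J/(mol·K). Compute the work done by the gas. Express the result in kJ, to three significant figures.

W ≈ -24.2 kJ

Isothermal process: W = nRT ln(V₂/V₁) = nRT ln(P₁/P₂).
W = (3.27)(8.314)(570) × ln(435/2070)
  = 15496 × ln(0.2101) = 15496 × -1.56
W_by_gas = -24174 J.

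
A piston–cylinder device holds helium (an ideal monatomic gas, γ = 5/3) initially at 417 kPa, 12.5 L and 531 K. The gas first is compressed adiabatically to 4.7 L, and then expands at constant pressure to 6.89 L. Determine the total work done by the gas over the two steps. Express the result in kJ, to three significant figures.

Step 1 (adiabatic): W = (P₁V₁ − P₂V₂)/(γ−1) = (5212 − 10006)/0.667 = -7190 J.
After step 1: P = 2129 kPa, V = 4.7 L, T = 1019 K.
Step 2 (isobaric): W = PΔV = (2129 kPa)(6.89 − 4.7 L) = 4662 J.
W_total = -7190 + 4662 = -2528 J.

W_total ≈ -2.53 kJ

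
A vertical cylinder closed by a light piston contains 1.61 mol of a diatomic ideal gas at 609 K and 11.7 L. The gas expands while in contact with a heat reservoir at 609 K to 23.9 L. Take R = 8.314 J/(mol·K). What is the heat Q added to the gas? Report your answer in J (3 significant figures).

Isothermal ⇒ ΔU = 0, so Q = W = nRT ln(V₂/V₁).
Q = (1.61)(8.314)(609) ln(23.9/11.7) = 8152 × 0.7143 = 5823 J.

Q ≈ 5820 J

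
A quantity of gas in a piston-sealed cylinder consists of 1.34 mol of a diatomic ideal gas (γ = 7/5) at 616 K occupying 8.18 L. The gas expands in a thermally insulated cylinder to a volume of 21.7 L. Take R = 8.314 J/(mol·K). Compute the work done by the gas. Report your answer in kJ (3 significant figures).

W ≈ 5.54 kJ

Adiabatic: TV^(γ−1) = const with γ = 7/5.
T₂ = T₁ (V₁/V₂)^(γ−1) = 616 × (8.18/21.7)^0.4 = 616 × 0.6769 = 417 K.
W_by = nCᵥ(T₁ − T₂) = (1.34)(20.79)(616 − 417) = 5544 J.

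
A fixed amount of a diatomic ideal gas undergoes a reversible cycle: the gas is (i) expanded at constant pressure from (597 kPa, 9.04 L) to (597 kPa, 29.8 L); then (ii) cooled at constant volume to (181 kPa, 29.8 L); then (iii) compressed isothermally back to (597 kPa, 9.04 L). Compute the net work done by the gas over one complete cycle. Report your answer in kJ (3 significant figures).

Leg (i): W = PΔV = (597)(29.8 − 9.04) = 12394 J.
Leg (ii): W = 0.
Leg (iii): W = PᵢVᵢ ln(V_f/Vᵢ) = (5394) ln(9.04/29.8) = -6434 J.
W_net = 12394 − 6434 = 5960 J.

W_net ≈ 5.96 kJ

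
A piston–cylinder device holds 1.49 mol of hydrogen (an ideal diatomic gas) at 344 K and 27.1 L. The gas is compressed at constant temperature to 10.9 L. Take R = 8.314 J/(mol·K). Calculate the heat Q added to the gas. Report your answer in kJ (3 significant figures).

Q ≈ -3.88 kJ

Isothermal ⇒ ΔU = 0, so Q = W = nRT ln(V₂/V₁).
Q = (1.49)(8.314)(344) ln(10.9/27.1) = 4261 × -0.9108 = -3881 J.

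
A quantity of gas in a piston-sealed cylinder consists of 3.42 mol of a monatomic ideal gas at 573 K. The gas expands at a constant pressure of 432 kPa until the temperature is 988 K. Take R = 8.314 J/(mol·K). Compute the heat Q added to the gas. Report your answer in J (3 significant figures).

Isobaric: W = nRΔT = (3.42)(8.314)(415) = 11800 J.
ΔU = nCᵥΔT with Cᵥ = 3R/2: ΔU = (3.42)(12.47)(415) = 17700 J.
Q = ΔU + W = 17700 + 11800 = 29500 J.

Q ≈ 29500 J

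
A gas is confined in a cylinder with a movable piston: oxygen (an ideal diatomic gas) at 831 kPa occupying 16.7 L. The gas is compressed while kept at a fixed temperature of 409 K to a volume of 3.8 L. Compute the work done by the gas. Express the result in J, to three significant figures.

Isothermal: W = nRT ln(V₂/V₁) = P₁V₁ ln(V₂/V₁).
P₁V₁ = (831 kPa)(16.7 L) = 13878 J.
W = 13878 × ln(3.8/16.7) = 13878 × -1.48
W_by_gas = -20545 J.

W ≈ -20500 J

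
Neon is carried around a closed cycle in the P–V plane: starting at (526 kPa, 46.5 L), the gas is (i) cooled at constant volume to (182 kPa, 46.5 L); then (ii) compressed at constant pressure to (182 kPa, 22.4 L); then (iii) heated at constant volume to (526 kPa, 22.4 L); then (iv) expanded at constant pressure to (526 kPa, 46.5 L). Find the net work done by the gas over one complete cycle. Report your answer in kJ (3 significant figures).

Constant-volume legs do no work.
W(ii) = (182)(22.4 − 46.5) = -4386 J; W(iv) = (526)(46.5 − 22.4) = 12677 J.
W_net = -4386 + 12677 = 8290 J (the clockwise enclosed area).

W_net ≈ 8.29 kJ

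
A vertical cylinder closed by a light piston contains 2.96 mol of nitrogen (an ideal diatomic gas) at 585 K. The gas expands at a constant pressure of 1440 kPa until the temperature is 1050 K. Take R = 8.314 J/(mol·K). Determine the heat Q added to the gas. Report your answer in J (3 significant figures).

Isobaric: W = nRΔT = (2.96)(8.314)(465) = 11443 J.
ΔU = nCᵥΔT with Cᵥ = 5R/2: ΔU = (2.96)(20.79)(465) = 28608 J.
Q = ΔU + W = 28608 + 11443 = 40052 J.

Q ≈ 40100 J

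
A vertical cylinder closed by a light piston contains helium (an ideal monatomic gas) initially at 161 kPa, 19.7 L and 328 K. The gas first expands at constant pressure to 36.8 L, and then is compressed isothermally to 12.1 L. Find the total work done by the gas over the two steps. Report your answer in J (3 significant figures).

W_total ≈ -3840 J

Step 1 (isobaric): W = PΔV = (161 kPa)(36.8 − 19.7 L) = 2753 J.
After step 1: P = 161 kPa, V = 36.8 L, T = 612.7 K.
Step 2 (isothermal): W = P₁V₁ ln(V₂/V₁) = (5925) ln(12.1/36.8) = -6590 J.
W_total = 2753 − 6590 = -3837 J.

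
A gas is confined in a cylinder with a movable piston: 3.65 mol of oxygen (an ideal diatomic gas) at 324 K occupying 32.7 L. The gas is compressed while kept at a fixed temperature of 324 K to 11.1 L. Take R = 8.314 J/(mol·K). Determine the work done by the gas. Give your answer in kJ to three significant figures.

W ≈ -10.6 kJ

Isothermal: W = nRT ln(V₂/V₁).
W = (3.65)(8.314)(324) × ln(11.1/32.7)
  = 9832 × -1.08
W_by_gas = -10623 J.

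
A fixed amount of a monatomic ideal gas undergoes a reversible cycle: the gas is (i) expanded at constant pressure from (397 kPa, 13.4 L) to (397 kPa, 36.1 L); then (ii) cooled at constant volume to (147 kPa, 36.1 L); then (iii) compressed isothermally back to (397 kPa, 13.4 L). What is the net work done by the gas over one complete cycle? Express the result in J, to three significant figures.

W_net ≈ 3750 J

Leg (i): W = PΔV = (397)(36.1 − 13.4) = 9012 J.
Leg (ii): W = 0.
Leg (iii): W = PᵢVᵢ ln(V_f/Vᵢ) = (5307) ln(13.4/36.1) = -5259 J.
W_net = 9012 − 5259 = 3753 J.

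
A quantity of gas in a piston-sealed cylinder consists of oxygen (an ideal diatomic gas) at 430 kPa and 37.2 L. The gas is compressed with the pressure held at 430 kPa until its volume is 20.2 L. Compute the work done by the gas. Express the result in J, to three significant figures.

W ≈ -7310 J

Isobaric: W = P ΔV.
W = (430 kPa)(20.2 − 37.2 L) = (430)(-17) = -7310 J.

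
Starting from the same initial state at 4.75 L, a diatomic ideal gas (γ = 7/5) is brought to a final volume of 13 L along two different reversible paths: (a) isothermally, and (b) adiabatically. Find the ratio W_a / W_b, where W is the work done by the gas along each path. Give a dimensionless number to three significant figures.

Path (a) isothermal: W = P₁V₁ ln(V₂/V₁) → W_a/(P₁V₁) = 1.007.
Path (b) adiabatic: W = P₁V₁(1 − (V₁/V₂)^(γ−1))/(γ−1) → W_b/(P₁V₁) = 0.8288.
W_a / W_b = 1.007 / 0.8288 = 1.215.

W_a / W_b ≈ 1.21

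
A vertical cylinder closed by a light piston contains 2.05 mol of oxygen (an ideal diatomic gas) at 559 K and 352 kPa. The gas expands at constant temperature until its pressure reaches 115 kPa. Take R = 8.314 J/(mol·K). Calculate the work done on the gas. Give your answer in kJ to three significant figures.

W ≈ -10.7 kJ

Isothermal process: W = nRT ln(V₂/V₁) = nRT ln(P₁/P₂).
W = (2.05)(8.314)(559) × ln(352/115)
  = 9527 × ln(3.061) = 9527 × 1.119
W_by_gas = 10658 J; work on gas = −W_by = -10658 J.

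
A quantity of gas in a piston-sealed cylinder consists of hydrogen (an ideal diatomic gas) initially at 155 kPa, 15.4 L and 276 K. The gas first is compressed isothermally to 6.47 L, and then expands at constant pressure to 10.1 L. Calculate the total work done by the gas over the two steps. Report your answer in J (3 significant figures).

W_total ≈ -731 J

Step 1 (isothermal): W = P₁V₁ ln(V₂/V₁) = (2387) ln(6.47/15.4) = -2070 J.
After step 1: P = 368.9 kPa, V = 6.47 L, T = 276 K.
Step 2 (isobaric): W = PΔV = (368.9 kPa)(10.1 − 6.47 L) = 1339 J.
W_total = -2070 + 1339 = -730.8 J.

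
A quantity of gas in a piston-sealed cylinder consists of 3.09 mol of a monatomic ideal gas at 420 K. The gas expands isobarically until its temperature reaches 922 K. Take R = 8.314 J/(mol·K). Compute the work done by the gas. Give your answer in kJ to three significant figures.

W ≈ 12.9 kJ

Isobaric: W = P ΔV = nR ΔT.
W = (3.09)(8.314)(922 − 420) = 12897 J.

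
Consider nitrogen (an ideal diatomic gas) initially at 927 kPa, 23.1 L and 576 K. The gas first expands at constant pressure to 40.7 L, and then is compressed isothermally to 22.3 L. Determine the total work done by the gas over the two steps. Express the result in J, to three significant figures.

Step 1 (isobaric): W = PΔV = (927 kPa)(40.7 − 23.1 L) = 16315 J.
After step 1: P = 927 kPa, V = 40.7 L, T = 1015 K.
Step 2 (isothermal): W = P₁V₁ ln(V₂/V₁) = (37729) ln(22.3/40.7) = -22699 J.
W_total = 16315 − 22699 = -6384 J.

W_total ≈ -6380 J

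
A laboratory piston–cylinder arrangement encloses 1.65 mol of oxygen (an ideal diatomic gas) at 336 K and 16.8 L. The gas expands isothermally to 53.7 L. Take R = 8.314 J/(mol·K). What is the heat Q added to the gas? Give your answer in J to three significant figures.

Q ≈ 5360 J

Isothermal ⇒ ΔU = 0, so Q = W = nRT ln(V₂/V₁).
Q = (1.65)(8.314)(336) ln(53.7/16.8) = 4609 × 1.162 = 5356 J.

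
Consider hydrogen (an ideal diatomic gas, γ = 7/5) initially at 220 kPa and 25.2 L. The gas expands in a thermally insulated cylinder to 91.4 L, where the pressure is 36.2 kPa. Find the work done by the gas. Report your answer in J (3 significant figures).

Adiabatic: W = (P₁V₁ − P₂V₂)/(γ − 1) with γ = 7/5.
P₁V₁ = 5544 J, P₂V₂ = 3309 J.
W = (5544 − 3309) / 0.4 = 5588 J.

W ≈ 5590 J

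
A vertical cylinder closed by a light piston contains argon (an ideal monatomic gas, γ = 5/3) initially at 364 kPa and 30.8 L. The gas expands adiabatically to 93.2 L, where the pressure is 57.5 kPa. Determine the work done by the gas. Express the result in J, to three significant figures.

W ≈ 8780 J

Adiabatic: W = (P₁V₁ − P₂V₂)/(γ − 1) with γ = 5/3.
P₁V₁ = 11211 J, P₂V₂ = 5359 J.
W = (11211 − 5359) / 0.6667 = 8778 J.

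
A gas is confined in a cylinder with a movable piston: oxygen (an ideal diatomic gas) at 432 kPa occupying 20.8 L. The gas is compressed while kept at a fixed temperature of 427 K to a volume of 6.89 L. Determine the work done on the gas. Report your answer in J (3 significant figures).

Isothermal: W = nRT ln(V₂/V₁) = P₁V₁ ln(V₂/V₁).
P₁V₁ = (432 kPa)(20.8 L) = 8986 J.
W = 8986 × ln(6.89/20.8) = 8986 × -1.105
W_by_gas = -9928 J; work on gas = −W_by = 9928 J.

W ≈ 9930 J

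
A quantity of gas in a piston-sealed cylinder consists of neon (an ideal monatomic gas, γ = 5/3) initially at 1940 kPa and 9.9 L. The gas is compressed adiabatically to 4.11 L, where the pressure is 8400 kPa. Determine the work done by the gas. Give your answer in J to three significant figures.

Adiabatic: W = (P₁V₁ − P₂V₂)/(γ − 1) with γ = 5/3.
P₁V₁ = 19206 J, P₂V₂ = 34524 J.
W = (19206 − 34524) / 0.6667 = -22977 J.

W ≈ -23000 J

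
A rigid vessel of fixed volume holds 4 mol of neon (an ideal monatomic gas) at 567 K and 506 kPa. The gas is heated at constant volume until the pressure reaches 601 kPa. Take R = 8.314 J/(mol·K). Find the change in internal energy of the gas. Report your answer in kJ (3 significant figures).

ΔU ≈ 5.31 kJ

Constant volume ⇒ W = 0, so Q = ΔU = nCᵥΔT with Cᵥ = 3R/2 = 12.47 J/(mol·K).
At constant V, T₂/T₁ = P₂/P₁ ⇒ ΔT = T₁(P₂/P₁ − 1) = 567·(601/506 − 1) = 106.5 K.
ΔU = (4)(12.47)(106.5) = 5310 J.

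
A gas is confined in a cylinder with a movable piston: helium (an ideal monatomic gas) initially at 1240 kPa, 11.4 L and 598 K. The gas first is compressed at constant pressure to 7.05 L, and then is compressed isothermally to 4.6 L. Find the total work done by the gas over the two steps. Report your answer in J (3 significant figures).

Step 1 (isobaric): W = PΔV = (1240 kPa)(7.05 − 11.4 L) = -5394 J.
After step 1: P = 1240 kPa, V = 7.05 L, T = 369.8 K.
Step 2 (isothermal): W = P₁V₁ ln(V₂/V₁) = (8742) ln(4.6/7.05) = -3733 J.
W_total = -5394 − 3733 = -9127 J.

W_total ≈ -9130 J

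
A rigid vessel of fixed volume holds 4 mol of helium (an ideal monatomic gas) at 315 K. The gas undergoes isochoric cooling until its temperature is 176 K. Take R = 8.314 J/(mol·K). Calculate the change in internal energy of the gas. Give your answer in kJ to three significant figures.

ΔU ≈ -6.93 kJ

Constant volume ⇒ W = 0, so Q = ΔU = nCᵥΔT with Cᵥ = 3R/2 = 12.47 J/(mol·K).
ΔU = (4)(12.47)(176 − 315) = -6934 J.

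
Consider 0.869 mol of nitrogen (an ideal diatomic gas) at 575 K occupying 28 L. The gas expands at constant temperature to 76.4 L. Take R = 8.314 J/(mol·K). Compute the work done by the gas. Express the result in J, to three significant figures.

W ≈ 4170 J

Isothermal: W = nRT ln(V₂/V₁).
W = (0.869)(8.314)(575) × ln(76.4/28)
  = 4154 × 1.004
W_by_gas = 4170 J.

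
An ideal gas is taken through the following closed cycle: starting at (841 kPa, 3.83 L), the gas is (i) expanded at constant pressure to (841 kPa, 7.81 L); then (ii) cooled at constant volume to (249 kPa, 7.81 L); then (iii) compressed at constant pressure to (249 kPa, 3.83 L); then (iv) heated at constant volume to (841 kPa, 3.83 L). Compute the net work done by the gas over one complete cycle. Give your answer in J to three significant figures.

W_net ≈ 2360 J

Constant-volume legs do no work.
W(i) = (841)(7.81 − 3.83) = 3347 J; W(iii) = (249)(3.83 − 7.81) = -991 J.
W_net = 3347 − 991 = 2356 J (the clockwise enclosed area).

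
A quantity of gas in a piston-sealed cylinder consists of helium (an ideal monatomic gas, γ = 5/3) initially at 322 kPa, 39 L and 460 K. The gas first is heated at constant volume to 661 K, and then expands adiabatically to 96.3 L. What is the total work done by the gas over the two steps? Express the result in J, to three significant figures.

Step 1 (isochoric): W = 0 (constant volume).
After step 1: P = 462.7 kPa (V unchanged).
Step 2 (adiabatic): W = (P₁V₁ − P₂V₂)/(γ−1) = (18045 − 9878)/0.667 = 12251 J.
W_total = 0 + 12251 = 12251 J.

W_total ≈ 12300 J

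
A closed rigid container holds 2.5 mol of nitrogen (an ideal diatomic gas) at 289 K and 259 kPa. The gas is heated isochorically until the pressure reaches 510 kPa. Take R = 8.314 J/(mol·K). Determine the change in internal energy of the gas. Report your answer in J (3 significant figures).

Constant volume ⇒ W = 0, so Q = ΔU = nCᵥΔT with Cᵥ = 5R/2 = 20.79 J/(mol·K).
At constant V, T₂/T₁ = P₂/P₁ ⇒ ΔT = T₁(P₂/P₁ − 1) = 289·(510/259 − 1) = 280.1 K.
ΔU = (2.5)(20.79)(280.1) = 14553 J.

ΔU ≈ 14600 J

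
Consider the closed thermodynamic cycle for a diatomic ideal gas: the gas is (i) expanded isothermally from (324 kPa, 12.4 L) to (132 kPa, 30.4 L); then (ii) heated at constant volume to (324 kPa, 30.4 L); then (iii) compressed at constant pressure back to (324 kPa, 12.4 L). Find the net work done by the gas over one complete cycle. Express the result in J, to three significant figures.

W_net ≈ -2230 J

Leg (i): W = PᵢVᵢ ln(V_f/Vᵢ) = (4018) ln(30.4/12.4) = 3603 J.
Leg (ii): W = 0.
Leg (iii): W = PΔV = (324)(12.4 − 30.4) = -5832 J.
W_net = 3603 − 5832 = -2229 J.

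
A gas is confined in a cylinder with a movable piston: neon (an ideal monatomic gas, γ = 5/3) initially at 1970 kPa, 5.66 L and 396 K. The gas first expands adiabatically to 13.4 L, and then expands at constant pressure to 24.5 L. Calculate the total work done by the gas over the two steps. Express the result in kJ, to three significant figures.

Step 1 (adiabatic): W = (P₁V₁ − P₂V₂)/(γ−1) = (11150 − 6277)/0.667 = 7310 J.
After step 1: P = 468.4 kPa, V = 13.4 L, T = 222.9 K.
Step 2 (isobaric): W = PΔV = (468.4 kPa)(24.5 − 13.4 L) = 5200 J.
W_total = 7310 + 5200 = 12509 J.

W_total ≈ 12.5 kJ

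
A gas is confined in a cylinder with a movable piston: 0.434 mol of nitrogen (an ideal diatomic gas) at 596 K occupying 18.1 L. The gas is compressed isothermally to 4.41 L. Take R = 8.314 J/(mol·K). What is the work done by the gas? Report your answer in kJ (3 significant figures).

W ≈ -3.04 kJ

Isothermal: W = nRT ln(V₂/V₁).
W = (0.434)(8.314)(596) × ln(4.41/18.1)
  = 2151 × -1.412
W_by_gas = -3037 J.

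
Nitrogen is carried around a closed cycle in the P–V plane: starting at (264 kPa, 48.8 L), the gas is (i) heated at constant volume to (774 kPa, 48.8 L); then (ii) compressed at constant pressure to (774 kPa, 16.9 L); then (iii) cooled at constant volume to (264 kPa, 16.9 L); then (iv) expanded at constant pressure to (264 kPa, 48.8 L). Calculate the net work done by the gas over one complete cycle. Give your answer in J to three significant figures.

Constant-volume legs do no work.
W(ii) = (774)(16.9 − 48.8) = -24691 J; W(iv) = (264)(48.8 − 16.9) = 8422 J.
W_net = -24691 + 8422 = -16269 J (the counter-clockwise enclosed area).

W_net ≈ -16300 J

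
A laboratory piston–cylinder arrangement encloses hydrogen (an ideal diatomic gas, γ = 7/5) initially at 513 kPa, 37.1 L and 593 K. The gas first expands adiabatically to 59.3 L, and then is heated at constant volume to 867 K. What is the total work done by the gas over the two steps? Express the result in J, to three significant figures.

Step 1 (adiabatic): W = (P₁V₁ − P₂V₂)/(γ−1) = (19032 − 15777)/0.4 = 8139 J.
Step 2 (isochoric): W = 0 (constant volume).
W_total = 8139 + 0 = 8139 J.

W_total ≈ 8140 J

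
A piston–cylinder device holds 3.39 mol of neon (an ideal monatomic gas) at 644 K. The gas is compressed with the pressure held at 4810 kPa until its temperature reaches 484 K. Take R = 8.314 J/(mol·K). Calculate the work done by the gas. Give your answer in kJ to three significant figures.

Isobaric: W = P ΔV = nR ΔT.
W = (3.39)(8.314)(484 − 644) = -4510 J.

W ≈ -4.51 kJ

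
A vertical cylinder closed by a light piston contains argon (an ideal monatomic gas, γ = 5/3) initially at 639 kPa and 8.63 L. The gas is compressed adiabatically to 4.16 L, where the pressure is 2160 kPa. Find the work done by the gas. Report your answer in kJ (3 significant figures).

W ≈ -5.21 kJ

Adiabatic: W = (P₁V₁ − P₂V₂)/(γ − 1) with γ = 5/3.
P₁V₁ = 5515 J, P₂V₂ = 8986 J.
W = (5515 − 8986) / 0.6667 = -5207 J.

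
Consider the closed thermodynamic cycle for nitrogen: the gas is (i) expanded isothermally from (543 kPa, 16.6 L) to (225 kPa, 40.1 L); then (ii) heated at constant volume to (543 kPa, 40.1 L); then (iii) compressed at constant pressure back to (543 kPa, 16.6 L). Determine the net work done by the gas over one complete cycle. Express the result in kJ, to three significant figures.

Leg (i): W = PᵢVᵢ ln(V_f/Vᵢ) = (9014) ln(40.1/16.6) = 7950 J.
Leg (ii): W = 0.
Leg (iii): W = PΔV = (543)(16.6 − 40.1) = -12760 J.
W_net = 7950 − 12760 = -4811 J.

W_net ≈ -4.81 kJ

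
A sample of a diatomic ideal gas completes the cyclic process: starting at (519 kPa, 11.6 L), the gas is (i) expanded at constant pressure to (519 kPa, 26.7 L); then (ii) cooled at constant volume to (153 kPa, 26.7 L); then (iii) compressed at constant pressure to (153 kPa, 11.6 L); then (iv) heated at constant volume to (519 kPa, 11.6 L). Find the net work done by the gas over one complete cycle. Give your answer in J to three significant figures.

W_net ≈ 5530 J

Constant-volume legs do no work.
W(i) = (519)(26.7 − 11.6) = 7837 J; W(iii) = (153)(11.6 − 26.7) = -2310 J.
W_net = 7837 − 2310 = 5527 J (the clockwise enclosed area).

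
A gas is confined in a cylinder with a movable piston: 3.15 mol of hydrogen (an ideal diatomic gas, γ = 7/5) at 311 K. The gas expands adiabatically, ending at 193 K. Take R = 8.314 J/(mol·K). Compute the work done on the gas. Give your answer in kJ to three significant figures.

W ≈ -7.73 kJ

Adiabatic ⇒ Q = 0, so W_by = −ΔU = nCᵥ(T₁ − T₂).
Cᵥ = 5R/2 = 20.79 J/(mol·K).
W = (3.15)(20.79)(311 − 193) = 7726 J.
Work on gas = −W_by = -7726 J.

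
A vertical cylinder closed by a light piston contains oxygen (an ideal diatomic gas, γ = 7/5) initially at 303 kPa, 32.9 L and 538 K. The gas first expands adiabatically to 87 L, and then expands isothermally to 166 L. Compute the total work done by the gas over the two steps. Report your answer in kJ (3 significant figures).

Step 1 (adiabatic): W = (P₁V₁ − P₂V₂)/(γ−1) = (9969 − 6756)/0.4 = 8031 J.
After step 1: P = 77.66 kPa, V = 87 L, T = 364.6 K.
Step 2 (isothermal): W = P₁V₁ ln(V₂/V₁) = (6756) ln(166/87) = 4365 J.
W_total = 8031 + 4365 = 12396 J.

W_total ≈ 12.4 kJ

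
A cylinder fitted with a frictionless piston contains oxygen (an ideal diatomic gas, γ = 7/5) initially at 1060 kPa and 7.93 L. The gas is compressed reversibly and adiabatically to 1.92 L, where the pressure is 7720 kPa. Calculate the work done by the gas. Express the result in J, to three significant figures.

W ≈ -16000 J

Adiabatic: W = (P₁V₁ − P₂V₂)/(γ − 1) with γ = 7/5.
P₁V₁ = 8406 J, P₂V₂ = 14822 J.
W = (8406 − 14822) / 0.4 = -16042 J.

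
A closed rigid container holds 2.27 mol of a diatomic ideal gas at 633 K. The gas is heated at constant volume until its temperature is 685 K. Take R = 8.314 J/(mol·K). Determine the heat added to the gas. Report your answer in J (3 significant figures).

Constant volume ⇒ W = 0, so Q = ΔU = nCᵥΔT with Cᵥ = 5R/2 = 20.79 J/(mol·K).
ΔU = (2.27)(20.79)(685 − 633) = 2453 J.

Q ≈ 2450 J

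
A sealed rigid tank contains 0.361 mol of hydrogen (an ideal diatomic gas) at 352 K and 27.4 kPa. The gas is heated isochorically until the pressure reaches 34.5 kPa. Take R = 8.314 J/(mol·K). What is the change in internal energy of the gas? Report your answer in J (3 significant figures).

Constant volume ⇒ W = 0, so Q = ΔU = nCᵥΔT with Cᵥ = 5R/2 = 20.79 J/(mol·K).
At constant V, T₂/T₁ = P₂/P₁ ⇒ ΔT = T₁(P₂/P₁ − 1) = 352·(34.5/27.4 − 1) = 91.21 K.
ΔU = (0.361)(20.79)(91.21) = 684.4 J.

ΔU ≈ 684 J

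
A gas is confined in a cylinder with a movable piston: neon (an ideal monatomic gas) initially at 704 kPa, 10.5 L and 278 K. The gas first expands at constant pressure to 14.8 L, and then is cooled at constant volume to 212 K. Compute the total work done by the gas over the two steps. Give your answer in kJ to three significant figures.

W_total ≈ 3.03 kJ

Step 1 (isobaric): W = PΔV = (704 kPa)(14.8 − 10.5 L) = 3027 J.
Step 2 (isochoric): W = 0 (constant volume).
W_total = 3027 + 0 = 3027 J.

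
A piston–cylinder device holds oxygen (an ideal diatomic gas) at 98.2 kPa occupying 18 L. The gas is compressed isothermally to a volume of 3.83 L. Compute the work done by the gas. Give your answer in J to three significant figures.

Isothermal: W = nRT ln(V₂/V₁) = P₁V₁ ln(V₂/V₁).
P₁V₁ = (98.2 kPa)(18 L) = 1768 J.
W = 1768 × ln(3.83/18) = 1768 × -1.548
W_by_gas = -2735 J.

W ≈ -2740 J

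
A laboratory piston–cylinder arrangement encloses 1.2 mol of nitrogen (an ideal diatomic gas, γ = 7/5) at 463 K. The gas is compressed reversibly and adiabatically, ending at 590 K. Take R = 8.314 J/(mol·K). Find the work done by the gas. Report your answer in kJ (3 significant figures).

W ≈ -3.17 kJ

Adiabatic ⇒ Q = 0, so W_by = −ΔU = nCᵥ(T₁ − T₂).
Cᵥ = 5R/2 = 20.79 J/(mol·K).
W = (1.2)(20.79)(463 − 590) = -3168 J.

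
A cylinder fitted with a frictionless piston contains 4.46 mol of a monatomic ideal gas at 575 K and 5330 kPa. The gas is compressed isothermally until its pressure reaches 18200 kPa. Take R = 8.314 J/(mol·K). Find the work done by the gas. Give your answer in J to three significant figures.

W ≈ -26200 J

Isothermal process: W = nRT ln(V₂/V₁) = nRT ln(P₁/P₂).
W = (4.46)(8.314)(575) × ln(5330/18200)
  = 21321 × ln(0.2929) = 21321 × -1.228
W_by_gas = -26184 J.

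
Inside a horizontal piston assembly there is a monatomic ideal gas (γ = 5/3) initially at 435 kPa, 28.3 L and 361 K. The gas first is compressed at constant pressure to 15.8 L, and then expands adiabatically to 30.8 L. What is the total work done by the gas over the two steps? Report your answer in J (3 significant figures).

W_total ≈ -1730 J

Step 1 (isobaric): W = PΔV = (435 kPa)(15.8 − 28.3 L) = -5438 J.
After step 1: P = 435 kPa, V = 15.8 L, T = 201.5 K.
Step 2 (adiabatic): W = (P₁V₁ − P₂V₂)/(γ−1) = (6873 − 4404)/0.667 = 3703 J.
W_total = -5438 + 3703 = -1735 J.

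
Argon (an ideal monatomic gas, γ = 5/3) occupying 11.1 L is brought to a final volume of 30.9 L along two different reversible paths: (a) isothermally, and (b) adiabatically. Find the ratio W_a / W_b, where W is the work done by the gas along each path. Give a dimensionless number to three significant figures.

Path (a) isothermal: W = P₁V₁ ln(V₂/V₁) → W_a/(P₁V₁) = 1.024.
Path (b) adiabatic: W = P₁V₁(1 − (V₁/V₂)^(γ−1))/(γ−1) → W_b/(P₁V₁) = 0.742.
W_a / W_b = 1.024 / 0.742 = 1.38.

W_a / W_b ≈ 1.38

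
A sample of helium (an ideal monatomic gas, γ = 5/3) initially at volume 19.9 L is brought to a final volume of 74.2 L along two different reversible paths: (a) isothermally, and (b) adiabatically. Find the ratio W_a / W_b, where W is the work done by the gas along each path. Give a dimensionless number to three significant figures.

Path (a) isothermal: W = P₁V₁ ln(V₂/V₁) → W_a/(P₁V₁) = 1.316.
Path (b) adiabatic: W = P₁V₁(1 − (V₁/V₂)^(γ−1))/(γ−1) → W_b/(P₁V₁) = 0.8762.
W_a / W_b = 1.316 / 0.8762 = 1.502.

W_a / W_b ≈ 1.50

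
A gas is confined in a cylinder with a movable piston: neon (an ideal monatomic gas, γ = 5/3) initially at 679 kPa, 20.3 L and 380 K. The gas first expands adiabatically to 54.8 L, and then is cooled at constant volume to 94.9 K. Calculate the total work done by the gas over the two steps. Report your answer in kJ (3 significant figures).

W_total ≈ 10.0 kJ

Step 1 (adiabatic): W = (P₁V₁ − P₂V₂)/(γ−1) = (13784 − 7110)/0.667 = 10011 J.
Step 2 (isochoric): W = 0 (constant volume).
W_total = 10011 + 0 = 10011 J.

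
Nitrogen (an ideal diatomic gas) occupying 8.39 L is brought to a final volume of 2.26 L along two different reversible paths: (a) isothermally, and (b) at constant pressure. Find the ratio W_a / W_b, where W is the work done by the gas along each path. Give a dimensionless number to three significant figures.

W_a / W_b ≈ 1.80

Path (a) isothermal: W = P₁V₁ ln(V₂/V₁) → W_a/(P₁V₁) = -1.312.
Path (b) isobaric: W = P₁(V₂ − V₁) → W_b/(P₁V₁) = -0.7306.
W_a / W_b = -1.312 / -0.7306 = 1.795.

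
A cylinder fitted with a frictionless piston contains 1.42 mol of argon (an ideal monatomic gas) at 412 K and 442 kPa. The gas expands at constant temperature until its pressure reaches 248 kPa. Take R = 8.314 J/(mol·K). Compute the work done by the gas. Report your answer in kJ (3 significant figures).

W ≈ 2.81 kJ

Isothermal process: W = nRT ln(V₂/V₁) = nRT ln(P₁/P₂).
W = (1.42)(8.314)(412) × ln(442/248)
  = 4864 × ln(1.782) = 4864 × 0.5779
W_by_gas = 2811 J.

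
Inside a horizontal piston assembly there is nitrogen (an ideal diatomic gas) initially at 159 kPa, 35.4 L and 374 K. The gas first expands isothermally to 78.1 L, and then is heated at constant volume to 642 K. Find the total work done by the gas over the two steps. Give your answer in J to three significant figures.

Step 1 (isothermal): W = P₁V₁ ln(V₂/V₁) = (5629) ln(78.1/35.4) = 4454 J.
Step 2 (isochoric): W = 0 (constant volume).
W_total = 4454 + 0 = 4454 J.

W_total ≈ 4450 J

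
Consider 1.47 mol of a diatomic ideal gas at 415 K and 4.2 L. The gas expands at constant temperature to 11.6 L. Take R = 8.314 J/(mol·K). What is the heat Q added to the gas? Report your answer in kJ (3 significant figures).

Q ≈ 5.15 kJ

Isothermal ⇒ ΔU = 0, so Q = W = nRT ln(V₂/V₁).
Q = (1.47)(8.314)(415) ln(11.6/4.2) = 5072 × 1.016 = 5153 J.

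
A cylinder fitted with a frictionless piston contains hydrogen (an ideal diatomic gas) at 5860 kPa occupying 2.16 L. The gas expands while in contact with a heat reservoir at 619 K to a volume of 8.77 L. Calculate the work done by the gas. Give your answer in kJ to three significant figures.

W ≈ 17.7 kJ

Isothermal: W = nRT ln(V₂/V₁) = P₁V₁ ln(V₂/V₁).
P₁V₁ = (5860 kPa)(2.16 L) = 12658 J.
W = 12658 × ln(8.77/2.16) = 12658 × 1.401
W_by_gas = 17736 J.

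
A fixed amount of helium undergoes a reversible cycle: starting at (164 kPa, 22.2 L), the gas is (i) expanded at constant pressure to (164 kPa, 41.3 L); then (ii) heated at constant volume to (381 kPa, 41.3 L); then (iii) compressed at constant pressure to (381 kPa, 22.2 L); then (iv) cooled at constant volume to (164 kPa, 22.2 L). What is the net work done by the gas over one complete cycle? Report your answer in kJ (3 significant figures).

Constant-volume legs do no work.
W(i) = (164)(41.3 − 22.2) = 3132 J; W(iii) = (381)(22.2 − 41.3) = -7277 J.
W_net = 3132 − 7277 = -4145 J (the counter-clockwise enclosed area).

W_net ≈ -4.14 kJ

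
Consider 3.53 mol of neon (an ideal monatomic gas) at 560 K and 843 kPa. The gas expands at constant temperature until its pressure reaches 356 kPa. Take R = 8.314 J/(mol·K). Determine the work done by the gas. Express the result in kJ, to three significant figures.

Isothermal process: W = nRT ln(V₂/V₁) = nRT ln(P₁/P₂).
W = (3.53)(8.314)(560) × ln(843/356)
  = 16435 × ln(2.368) = 16435 × 0.862
W_by_gas = 14168 J.

W ≈ 14.2 kJ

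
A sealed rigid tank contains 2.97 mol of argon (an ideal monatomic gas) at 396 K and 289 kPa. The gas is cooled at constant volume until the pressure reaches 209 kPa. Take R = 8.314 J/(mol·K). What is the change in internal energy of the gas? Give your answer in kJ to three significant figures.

Constant volume ⇒ W = 0, so Q = ΔU = nCᵥΔT with Cᵥ = 3R/2 = 12.47 J/(mol·K).
At constant V, T₂/T₁ = P₂/P₁ ⇒ ΔT = T₁(P₂/P₁ − 1) = 396·(209/289 − 1) = -109.6 K.
ΔU = (2.97)(12.47)(-109.6) = -4060 J.

ΔU ≈ -4.06 kJ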